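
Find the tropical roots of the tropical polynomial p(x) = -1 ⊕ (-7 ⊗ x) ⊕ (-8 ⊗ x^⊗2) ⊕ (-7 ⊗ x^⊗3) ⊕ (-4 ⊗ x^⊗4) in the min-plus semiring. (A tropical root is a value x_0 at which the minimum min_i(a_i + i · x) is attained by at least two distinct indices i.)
Roots: {-3, -1, 1, 6}

Each tropical root is a break point of the lower envelope of the lines y = a_i + i · x (there are 5 lines, with slopes 0, 1, ..., 4). Only the lines that attain the minimum somewhere contribute to roots; other lines are dominated. Here the surviving (envelope) indices are i = 4, i = 3, i = 2, i = 1, i = 0.
Intersections between consecutive envelope lines give the roots: for adjacent envelope indices i < j the intersection is x = (a_i − a_j) / (j − i). Reading off the sorted break points: {-3, -1, 1, 6}.
Verification: at each break x_0, at least two indices attain the minimum of min_i(a_i + i · x_0).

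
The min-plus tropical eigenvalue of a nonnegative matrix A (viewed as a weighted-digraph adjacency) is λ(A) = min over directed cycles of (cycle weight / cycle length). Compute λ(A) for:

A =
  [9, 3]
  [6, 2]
λ(A) = 2

Enumerate directed cycles and compute their means (weight / length). Sample:
  cycle 0 → 0: weight = 9, length = 1, mean = 9/1 ≈ 9.000
  cycle 1 → 1: weight = 2, length = 1, mean = 2/1 ≈ 2.000
  cycle 0 → 1 → 0: weight = 9, length = 2, mean = 9/2 ≈ 4.500
  cycle 1 → 0 → 1: weight = 9, length = 2, mean = 9/2 ≈ 4.500
Minimum mean = 2.000, attained e.g. along the cycle 1 → 1 with weight 2 and length 1. So λ(A) = 2/1 = 2.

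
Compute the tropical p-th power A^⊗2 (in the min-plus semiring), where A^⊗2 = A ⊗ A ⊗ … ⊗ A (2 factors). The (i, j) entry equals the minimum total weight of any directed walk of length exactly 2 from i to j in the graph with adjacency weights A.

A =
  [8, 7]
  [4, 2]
A^⊗2 =
  [11, 9]
  [6, 4]

Each entry (A^⊗2)_ij equals the minimum over all length-2 walks i = v_0 → v_1 → … → v_2 = j of Σ_t A[v_t][v_{t+1}]. For example, for (i, j) = (0, 1) we minimise over 2 possible intermediate vertex sequences; the minimum is 9, attained along the walk 0 → 1 → 1.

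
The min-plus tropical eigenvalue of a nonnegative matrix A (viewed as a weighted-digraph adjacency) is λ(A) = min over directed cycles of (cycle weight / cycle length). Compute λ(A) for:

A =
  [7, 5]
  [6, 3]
λ(A) = 3

Enumerate directed cycles and compute their means (weight / length). Sample:
  cycle 0 → 0: weight = 7, length = 1, mean = 7/1 ≈ 7.000
  cycle 1 → 1: weight = 3, length = 1, mean = 3/1 ≈ 3.000
  cycle 0 → 1 → 0: weight = 11, length = 2, mean = 11/2 ≈ 5.500
  cycle 1 → 0 → 1: weight = 11, length = 2, mean = 11/2 ≈ 5.500
Minimum mean = 3.000, attained e.g. along the cycle 1 → 1 with weight 3 and length 1. So λ(A) = 3/1 = 3.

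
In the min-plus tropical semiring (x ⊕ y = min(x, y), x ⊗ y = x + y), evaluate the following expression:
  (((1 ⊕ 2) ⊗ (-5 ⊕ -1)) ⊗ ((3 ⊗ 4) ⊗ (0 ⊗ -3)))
(((1 ⊕ 2) ⊗ (-5 ⊕ -1)) ⊗ ((3 ⊗ 4) ⊗ (0 ⊗ -3))) = 0

Expand innermost to outermost. Recall ⊕ takes the minimum of its arguments and ⊗ takes their sum. Working out the expression (((1 ⊕ 2) ⊗ (-5 ⊕ -1)) ⊗ ((3 ⊗ 4) ⊗ (0 ⊗ -3))) gives 0.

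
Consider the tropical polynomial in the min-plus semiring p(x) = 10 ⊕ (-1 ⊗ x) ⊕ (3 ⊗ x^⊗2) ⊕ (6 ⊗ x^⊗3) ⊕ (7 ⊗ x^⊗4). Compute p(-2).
p(-2) = -3

A tropical monomial a ⊗ x^⊗i evaluates to a + i · x. Evaluating each term at x = -2:
  Term 0 contributes 10 + 0 · -2 = 10
  Term 1 contributes -1 + 1 · -2 = -3
  Term 2 contributes 3 + 2 · -2 = -1
  Term 3 contributes 6 + 3 · -2 = 0
  Term 4 contributes 7 + 4 · -2 = -1
p(-2) = ⊕ of these = min[10, -3, -1, 0, -1] = -3.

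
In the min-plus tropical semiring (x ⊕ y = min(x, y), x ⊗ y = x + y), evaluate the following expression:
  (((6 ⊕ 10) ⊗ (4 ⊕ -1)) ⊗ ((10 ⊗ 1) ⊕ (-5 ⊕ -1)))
(((6 ⊕ 10) ⊗ (4 ⊕ -1)) ⊗ ((10 ⊗ 1) ⊕ (-5 ⊕ -1))) = 0

Expand innermost to outermost. Recall ⊕ takes the minimum of its arguments and ⊗ takes their sum. Working out the expression (((6 ⊕ 10) ⊗ (4 ⊕ -1)) ⊗ ((10 ⊗ 1) ⊕ (-5 ⊕ -1))) gives 0.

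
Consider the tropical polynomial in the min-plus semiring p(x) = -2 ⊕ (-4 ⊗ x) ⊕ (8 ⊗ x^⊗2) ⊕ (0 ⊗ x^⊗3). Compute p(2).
p(2) = -2

A tropical monomial a ⊗ x^⊗i evaluates to a + i · x. Evaluating each term at x = 2:
  Term 0 contributes -2 + 0 · 2 = -2
  Term 1 contributes -4 + 1 · 2 = -2
  Term 2 contributes 8 + 2 · 2 = 12
  Term 3 contributes 0 + 3 · 2 = 6
p(2) = ⊕ of these = min[-2, -2, 12, 6] = -2.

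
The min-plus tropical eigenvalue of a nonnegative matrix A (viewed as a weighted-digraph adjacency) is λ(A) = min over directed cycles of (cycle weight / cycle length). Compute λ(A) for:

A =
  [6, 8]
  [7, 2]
λ(A) = 2

Enumerate directed cycles and compute their means (weight / length). Sample:
  cycle 0 → 0: weight = 6, length = 1, mean = 6/1 ≈ 6.000
  cycle 1 → 1: weight = 2, length = 1, mean = 2/1 ≈ 2.000
  cycle 0 → 1 → 0: weight = 15, length = 2, mean = 15/2 ≈ 7.500
  cycle 1 → 0 → 1: weight = 15, length = 2, mean = 15/2 ≈ 7.500
Minimum mean = 2.000, attained e.g. along the cycle 1 → 1 with weight 2 and length 1. So λ(A) = 2/1 = 2.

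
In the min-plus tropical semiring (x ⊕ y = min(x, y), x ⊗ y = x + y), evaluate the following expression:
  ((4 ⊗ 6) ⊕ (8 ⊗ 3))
((4 ⊗ 6) ⊕ (8 ⊗ 3)) = 10

Expand innermost to outermost. Recall ⊕ takes the minimum of its arguments and ⊗ takes their sum. Working out the expression ((4 ⊗ 6) ⊕ (8 ⊗ 3)) gives 10.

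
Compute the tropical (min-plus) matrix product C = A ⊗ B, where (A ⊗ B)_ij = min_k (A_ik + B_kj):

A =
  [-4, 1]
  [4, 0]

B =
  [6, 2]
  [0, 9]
A ⊗ B =
  [1, -2]
  [0, 6]

Apply the min-plus product entry-by-entry:
  C[0][0] = min over k of (A[0][0] + B[0][0] = -4 + 6 = 2, A[0][1] + B[1][0] = 1 + 0 = 1) = 1 (attained at k = 1)
  C[0][1] = min over k of (A[0][0] + B[0][1] = -4 + 2 = -2, A[0][1] + B[1][1] = 1 + 9 = 10) = -2 (attained at k = 0)
  C[1][0] = min over k of (A[1][0] + B[0][0] = 4 + 6 = 10, A[1][1] + B[1][0] = 0 + 0 = 0) = 0 (attained at k = 1)
  C[1][1] = min over k of (A[1][0] + B[0][1] = 4 + 2 = 6, A[1][1] + B[1][1] = 0 + 9 = 9) = 6 (attained at k = 0)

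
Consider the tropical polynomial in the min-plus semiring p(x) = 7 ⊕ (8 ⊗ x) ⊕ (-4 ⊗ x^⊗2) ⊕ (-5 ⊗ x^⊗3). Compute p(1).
p(1) = -2

A tropical monomial a ⊗ x^⊗i evaluates to a + i · x. Evaluating each term at x = 1:
  Term 0 contributes 7 + 0 · 1 = 7
  Term 1 contributes 8 + 1 · 1 = 9
  Term 2 contributes -4 + 2 · 1 = -2
  Term 3 contributes -5 + 3 · 1 = -2
p(1) = ⊕ of these = min[7, 9, -2, -2] = -2.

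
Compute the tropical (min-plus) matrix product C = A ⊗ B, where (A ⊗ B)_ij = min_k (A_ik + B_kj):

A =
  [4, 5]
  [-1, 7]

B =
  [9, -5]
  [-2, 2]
A ⊗ B =
  [3, -1]
  [5, -6]

Apply the min-plus product entry-by-entry:
  C[0][0] = min over k of (A[0][0] + B[0][0] = 4 + 9 = 13, A[0][1] + B[1][0] = 5 + -2 = 3) = 3 (attained at k = 1)
  C[0][1] = min over k of (A[0][0] + B[0][1] = 4 + -5 = -1, A[0][1] + B[1][1] = 5 + 2 = 7) = -1 (attained at k = 0)
  C[1][0] = min over k of (A[1][0] + B[0][0] = -1 + 9 = 8, A[1][1] + B[1][0] = 7 + -2 = 5) = 5 (attained at k = 1)
  C[1][1] = min over k of (A[1][0] + B[0][1] = -1 + -5 = -6, A[1][1] + B[1][1] = 7 + 2 = 9) = -6 (attained at k = 0)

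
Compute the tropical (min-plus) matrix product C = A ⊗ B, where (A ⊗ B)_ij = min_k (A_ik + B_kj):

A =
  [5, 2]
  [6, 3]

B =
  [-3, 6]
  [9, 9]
A ⊗ B =
  [2, 11]
  [3, 12]

Apply the min-plus product entry-by-entry:
  C[0][0] = min over k of (A[0][0] + B[0][0] = 5 + -3 = 2, A[0][1] + B[1][0] = 2 + 9 = 11) = 2 (attained at k = 0)
  C[0][1] = min over k of (A[0][0] + B[0][1] = 5 + 6 = 11, A[0][1] + B[1][1] = 2 + 9 = 11) = 11 (attained at k = 0)
  C[1][0] = min over k of (A[1][0] + B[0][0] = 6 + -3 = 3, A[1][1] + B[1][0] = 3 + 9 = 12) = 3 (attained at k = 0)
  C[1][1] = min over k of (A[1][0] + B[0][1] = 6 + 6 = 12, A[1][1] + B[1][1] = 3 + 9 = 12) = 12 (attained at k = 0)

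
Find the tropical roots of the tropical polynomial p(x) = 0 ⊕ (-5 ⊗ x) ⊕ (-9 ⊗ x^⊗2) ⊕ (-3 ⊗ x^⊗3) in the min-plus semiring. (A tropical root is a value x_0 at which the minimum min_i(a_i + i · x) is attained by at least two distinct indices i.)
Roots: {-6, 4, 5}

Each tropical root is a break point of the lower envelope of the lines y = a_i + i · x (there are 4 lines, with slopes 0, 1, ..., 3). Only the lines that attain the minimum somewhere contribute to roots; other lines are dominated. Here the surviving (envelope) indices are i = 3, i = 2, i = 1, i = 0.
Intersections between consecutive envelope lines give the roots: for adjacent envelope indices i < j the intersection is x = (a_i − a_j) / (j − i). Reading off the sorted break points: {-6, 4, 5}.
Verification: at each break x_0, at least two indices attain the minimum of min_i(a_i + i · x_0).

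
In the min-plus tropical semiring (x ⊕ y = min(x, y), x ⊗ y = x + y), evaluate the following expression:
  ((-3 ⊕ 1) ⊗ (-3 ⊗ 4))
((-3 ⊕ 1) ⊗ (-3 ⊗ 4)) = -2

Expand innermost to outermost. Recall ⊕ takes the minimum of its arguments and ⊗ takes their sum. Working out the expression ((-3 ⊕ 1) ⊗ (-3 ⊗ 4)) gives -2.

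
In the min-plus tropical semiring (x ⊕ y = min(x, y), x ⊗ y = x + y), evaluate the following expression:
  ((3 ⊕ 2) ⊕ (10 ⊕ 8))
((3 ⊕ 2) ⊕ (10 ⊕ 8)) = 2

Expand innermost to outermost. Recall ⊕ takes the minimum of its arguments and ⊗ takes their sum. Working out the expression ((3 ⊕ 2) ⊕ (10 ⊕ 8)) gives 2.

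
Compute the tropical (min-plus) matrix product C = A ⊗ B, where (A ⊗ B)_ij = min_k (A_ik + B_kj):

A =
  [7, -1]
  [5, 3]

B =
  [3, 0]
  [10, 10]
A ⊗ B =
  [9, 7]
  [8, 5]

Apply the min-plus product entry-by-entry:
  C[0][0] = min over k of (A[0][0] + B[0][0] = 7 + 3 = 10, A[0][1] + B[1][0] = -1 + 10 = 9) = 9 (attained at k = 1)
  C[0][1] = min over k of (A[0][0] + B[0][1] = 7 + 0 = 7, A[0][1] + B[1][1] = -1 + 10 = 9) = 7 (attained at k = 0)
  C[1][0] = min over k of (A[1][0] + B[0][0] = 5 + 3 = 8, A[1][1] + B[1][0] = 3 + 10 = 13) = 8 (attained at k = 0)
  C[1][1] = min over k of (A[1][0] + B[0][1] = 5 + 0 = 5, A[1][1] + B[1][1] = 3 + 10 = 13) = 5 (attained at k = 0)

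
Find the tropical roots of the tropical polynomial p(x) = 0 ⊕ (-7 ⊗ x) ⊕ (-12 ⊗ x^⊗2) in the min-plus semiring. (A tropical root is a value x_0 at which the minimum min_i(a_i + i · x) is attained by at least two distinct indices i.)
Roots: {5, 7}

Each tropical root is a break point of the lower envelope of the lines y = a_i + i · x (there are 3 lines, with slopes 0, 1, ..., 2). Only the lines that attain the minimum somewhere contribute to roots; other lines are dominated. Here the surviving (envelope) indices are i = 2, i = 1, i = 0.
Intersections between consecutive envelope lines give the roots: for adjacent envelope indices i < j the intersection is x = (a_i − a_j) / (j − i). Reading off the sorted break points: {5, 7}.
Verification: at each break x_0, at least two indices attain the minimum of min_i(a_i + i · x_0).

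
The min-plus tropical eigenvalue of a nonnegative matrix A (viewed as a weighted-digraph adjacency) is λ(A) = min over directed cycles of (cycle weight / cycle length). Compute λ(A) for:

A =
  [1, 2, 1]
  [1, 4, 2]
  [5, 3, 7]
λ(A) = 1

Enumerate directed cycles and compute their means (weight / length). Sample:
  cycle 0 → 0: weight = 1, length = 1, mean = 1/1 ≈ 1.000
  cycle 1 → 1: weight = 4, length = 1, mean = 4/1 ≈ 4.000
  cycle 2 → 2: weight = 7, length = 1, mean = 7/1 ≈ 7.000
  cycle 0 → 1 → 0: weight = 3, length = 2, mean = 3/2 ≈ 1.500
  cycle 0 → 2 → 0: weight = 6, length = 2, mean = 6/2 ≈ 3.000
  cycle 1 → 0 → 1: weight = 3, length = 2, mean = 3/2 ≈ 1.500
Minimum mean = 1.000, attained e.g. along the cycle 0 → 0 with weight 1 and length 1. So λ(A) = 1/1 = 1.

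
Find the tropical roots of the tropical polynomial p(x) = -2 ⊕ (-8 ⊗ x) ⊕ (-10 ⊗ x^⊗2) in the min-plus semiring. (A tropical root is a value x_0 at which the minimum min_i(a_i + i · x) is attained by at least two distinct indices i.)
Roots: {2, 6}

Each tropical root is a break point of the lower envelope of the lines y = a_i + i · x (there are 3 lines, with slopes 0, 1, ..., 2). Only the lines that attain the minimum somewhere contribute to roots; other lines are dominated. Here the surviving (envelope) indices are i = 2, i = 1, i = 0.
Intersections between consecutive envelope lines give the roots: for adjacent envelope indices i < j the intersection is x = (a_i − a_j) / (j − i). Reading off the sorted break points: {2, 6}.
Verification: at each break x_0, at least two indices attain the minimum of min_i(a_i + i · x_0).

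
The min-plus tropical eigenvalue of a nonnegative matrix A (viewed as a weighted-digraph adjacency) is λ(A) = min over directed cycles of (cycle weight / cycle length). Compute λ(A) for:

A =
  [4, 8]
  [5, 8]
λ(A) = 4

Enumerate directed cycles and compute their means (weight / length). Sample:
  cycle 0 → 0: weight = 4, length = 1, mean = 4/1 ≈ 4.000
  cycle 1 → 1: weight = 8, length = 1, mean = 8/1 ≈ 8.000
  cycle 0 → 1 → 0: weight = 13, length = 2, mean = 13/2 ≈ 6.500
  cycle 1 → 0 → 1: weight = 13, length = 2, mean = 13/2 ≈ 6.500
Minimum mean = 4.000, attained e.g. along the cycle 0 → 0 with weight 4 and length 1. So λ(A) = 4/1 = 4.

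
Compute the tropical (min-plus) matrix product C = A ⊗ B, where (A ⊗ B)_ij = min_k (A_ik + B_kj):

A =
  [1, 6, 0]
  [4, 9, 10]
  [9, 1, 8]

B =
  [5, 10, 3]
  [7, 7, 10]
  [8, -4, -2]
A ⊗ B =
  [6, -4, -2]
  [9, 6, 7]
  [8, 4, 6]

Apply the min-plus product entry-by-entry:
  C[0][0] = min over k of (A[0][0] + B[0][0] = 1 + 5 = 6, A[0][1] + B[1][0] = 6 + 7 = 13, A[0][2] + B[2][0] = 0 + 8 = 8) = 6 (attained at k = 0)
  C[0][1] = min over k of (A[0][0] + B[0][1] = 1 + 10 = 11, A[0][1] + B[1][1] = 6 + 7 = 13, A[0][2] + B[2][1] = 0 + -4 = -4) = -4 (attained at k = 2)
  C[0][2] = min over k of (A[0][0] + B[0][2] = 1 + 3 = 4, A[0][1] + B[1][2] = 6 + 10 = 16, A[0][2] + B[2][2] = 0 + -2 = -2) = -2 (attained at k = 2)
  C[1][0] = min over k of (A[1][0] + B[0][0] = 4 + 5 = 9, A[1][1] + B[1][0] = 9 + 7 = 16, A[1][2] + B[2][0] = 10 + 8 = 18) = 9 (attained at k = 0)
  C[1][1] = min over k of (A[1][0] + B[0][1] = 4 + 10 = 14, A[1][1] + B[1][1] = 9 + 7 = 16, A[1][2] + B[2][1] = 10 + -4 = 6) = 6 (attained at k = 2)
  C[1][2] = min over k of (A[1][0] + B[0][2] = 4 + 3 = 7, A[1][1] + B[1][2] = 9 + 10 = 19, A[1][2] + B[2][2] = 10 + -2 = 8) = 7 (attained at k = 0)
  C[2][0] = min over k of (A[2][0] + B[0][0] = 9 + 5 = 14, A[2][1] + B[1][0] = 1 + 7 = 8, A[2][2] + B[2][0] = 8 + 8 = 16) = 8 (attained at k = 1)
  C[2][1] = min over k of (A[2][0] + B[0][1] = 9 + 10 = 19, A[2][1] + B[1][1] = 1 + 7 = 8, A[2][2] + B[2][1] = 8 + -4 = 4) = 4 (attained at k = 2)
  C[2][2] = min over k of (A[2][0] + B[0][2] = 9 + 3 = 12, A[2][1] + B[1][2] = 1 + 10 = 11, A[2][2] + B[2][2] = 8 + -2 = 6) = 6 (attained at k = 2)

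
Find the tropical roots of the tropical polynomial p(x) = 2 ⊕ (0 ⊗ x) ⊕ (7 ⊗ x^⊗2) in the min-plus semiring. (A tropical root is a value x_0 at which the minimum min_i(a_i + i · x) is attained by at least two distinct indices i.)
Roots: {-7, 2}

Each tropical root is a break point of the lower envelope of the lines y = a_i + i · x (there are 3 lines, with slopes 0, 1, ..., 2). Only the lines that attain the minimum somewhere contribute to roots; other lines are dominated. Here the surviving (envelope) indices are i = 2, i = 1, i = 0.
Intersections between consecutive envelope lines give the roots: for adjacent envelope indices i < j the intersection is x = (a_i − a_j) / (j − i). Reading off the sorted break points: {-7, 2}.
Verification: at each break x_0, at least two indices attain the minimum of min_i(a_i + i · x_0).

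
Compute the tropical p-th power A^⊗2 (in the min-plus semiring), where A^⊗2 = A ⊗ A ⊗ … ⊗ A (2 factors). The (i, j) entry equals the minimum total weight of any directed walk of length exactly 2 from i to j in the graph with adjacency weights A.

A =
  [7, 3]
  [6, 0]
A^⊗2 =
  [9, 3]
  [6, 0]

Each entry (A^⊗2)_ij equals the minimum over all length-2 walks i = v_0 → v_1 → … → v_2 = j of Σ_t A[v_t][v_{t+1}]. For example, for (i, j) = (0, 1) we minimise over 2 possible intermediate vertex sequences; the minimum is 3, attained along the walk 0 → 1 → 1.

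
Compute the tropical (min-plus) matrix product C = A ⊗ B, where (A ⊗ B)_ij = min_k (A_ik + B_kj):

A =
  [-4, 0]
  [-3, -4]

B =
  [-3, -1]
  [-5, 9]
A ⊗ B =
  [-7, -5]
  [-9, -4]

Apply the min-plus product entry-by-entry:
  C[0][0] = min over k of (A[0][0] + B[0][0] = -4 + -3 = -7, A[0][1] + B[1][0] = 0 + -5 = -5) = -7 (attained at k = 0)
  C[0][1] = min over k of (A[0][0] + B[0][1] = -4 + -1 = -5, A[0][1] + B[1][1] = 0 + 9 = 9) = -5 (attained at k = 0)
  C[1][0] = min over k of (A[1][0] + B[0][0] = -3 + -3 = -6, A[1][1] + B[1][0] = -4 + -5 = -9) = -9 (attained at k = 1)
  C[1][1] = min over k of (A[1][0] + B[0][1] = -3 + -1 = -4, A[1][1] + B[1][1] = -4 + 9 = 5) = -4 (attained at k = 0)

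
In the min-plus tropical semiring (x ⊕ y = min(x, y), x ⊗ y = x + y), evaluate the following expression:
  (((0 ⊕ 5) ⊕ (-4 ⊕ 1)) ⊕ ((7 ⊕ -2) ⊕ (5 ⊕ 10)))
(((0 ⊕ 5) ⊕ (-4 ⊕ 1)) ⊕ ((7 ⊕ -2) ⊕ (5 ⊕ 10))) = -4

Expand innermost to outermost. Recall ⊕ takes the minimum of its arguments and ⊗ takes their sum. Working out the expression (((0 ⊕ 5) ⊕ (-4 ⊕ 1)) ⊕ ((7 ⊕ -2) ⊕ (5 ⊕ 10))) gives -4.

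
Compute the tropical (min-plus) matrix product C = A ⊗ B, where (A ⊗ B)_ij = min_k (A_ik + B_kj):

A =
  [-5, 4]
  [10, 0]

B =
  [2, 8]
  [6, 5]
A ⊗ B =
  [-3, 3]
  [6, 5]

Apply the min-plus product entry-by-entry:
  C[0][0] = min over k of (A[0][0] + B[0][0] = -5 + 2 = -3, A[0][1] + B[1][0] = 4 + 6 = 10) = -3 (attained at k = 0)
  C[0][1] = min over k of (A[0][0] + B[0][1] = -5 + 8 = 3, A[0][1] + B[1][1] = 4 + 5 = 9) = 3 (attained at k = 0)
  C[1][0] = min over k of (A[1][0] + B[0][0] = 10 + 2 = 12, A[1][1] + B[1][0] = 0 + 6 = 6) = 6 (attained at k = 1)
  C[1][1] = min over k of (A[1][0] + B[0][1] = 10 + 8 = 18, A[1][1] + B[1][1] = 0 + 5 = 5) = 5 (attained at k = 1)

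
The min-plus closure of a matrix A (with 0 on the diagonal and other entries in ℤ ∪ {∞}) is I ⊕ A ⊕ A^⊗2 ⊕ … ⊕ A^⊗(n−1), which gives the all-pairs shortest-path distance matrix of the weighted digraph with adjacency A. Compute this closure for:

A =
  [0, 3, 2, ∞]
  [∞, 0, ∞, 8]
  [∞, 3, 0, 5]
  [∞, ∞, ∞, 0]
Closure =
  [0, 3, 2, 7]
  [∞, 0, ∞, 8]
  [∞, 3, 0, 5]
  [∞, ∞, ∞, 0]

This is the Floyd-Warshall all-pairs shortest-path computation. For each intermediate vertex k = 0, 1, …, 3, update dist[i][j] ← min(dist[i][j], dist[i][k] + dist[k][j]). The final matrix gives, for each (i, j), the minimum total weight of any directed path from i to j (possibly empty when i = j).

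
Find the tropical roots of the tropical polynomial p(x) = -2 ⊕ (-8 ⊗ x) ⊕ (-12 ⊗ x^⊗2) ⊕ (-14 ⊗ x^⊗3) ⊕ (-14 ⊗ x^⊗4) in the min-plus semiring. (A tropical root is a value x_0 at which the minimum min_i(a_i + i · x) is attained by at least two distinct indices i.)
Roots: {0, 2, 4, 6}

Each tropical root is a break point of the lower envelope of the lines y = a_i + i · x (there are 5 lines, with slopes 0, 1, ..., 4). Only the lines that attain the minimum somewhere contribute to roots; other lines are dominated. Here the surviving (envelope) indices are i = 4, i = 3, i = 2, i = 1, i = 0.
Intersections between consecutive envelope lines give the roots: for adjacent envelope indices i < j the intersection is x = (a_i − a_j) / (j − i). Reading off the sorted break points: {0, 2, 4, 6}.
Verification: at each break x_0, at least two indices attain the minimum of min_i(a_i + i · x_0).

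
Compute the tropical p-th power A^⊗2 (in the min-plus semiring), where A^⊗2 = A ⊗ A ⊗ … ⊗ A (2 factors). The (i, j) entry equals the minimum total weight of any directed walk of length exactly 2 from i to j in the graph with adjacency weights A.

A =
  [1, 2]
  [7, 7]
A^⊗2 =
  [2, 3]
  [8, 9]

Each entry (A^⊗2)_ij equals the minimum over all length-2 walks i = v_0 → v_1 → … → v_2 = j of Σ_t A[v_t][v_{t+1}]. For example, for (i, j) = (0, 1) we minimise over 2 possible intermediate vertex sequences; the minimum is 3, attained along the walk 0 → 0 → 1.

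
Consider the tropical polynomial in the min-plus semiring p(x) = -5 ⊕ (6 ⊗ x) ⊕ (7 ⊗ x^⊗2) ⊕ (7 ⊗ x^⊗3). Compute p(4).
p(4) = -5

A tropical monomial a ⊗ x^⊗i evaluates to a + i · x. Evaluating each term at x = 4:
  Term 0 contributes -5 + 0 · 4 = -5
  Term 1 contributes 6 + 1 · 4 = 10
  Term 2 contributes 7 + 2 · 4 = 15
  Term 3 contributes 7 + 3 · 4 = 19
p(4) = ⊕ of these = min[-5, 10, 15, 19] = -5.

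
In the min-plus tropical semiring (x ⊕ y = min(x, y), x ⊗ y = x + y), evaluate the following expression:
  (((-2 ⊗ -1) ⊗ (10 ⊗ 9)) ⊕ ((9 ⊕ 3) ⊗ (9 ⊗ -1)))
(((-2 ⊗ -1) ⊗ (10 ⊗ 9)) ⊕ ((9 ⊕ 3) ⊗ (9 ⊗ -1))) = 11

Expand innermost to outermost. Recall ⊕ takes the minimum of its arguments and ⊗ takes their sum. Working out the expression (((-2 ⊗ -1) ⊗ (10 ⊗ 9)) ⊕ ((9 ⊕ 3) ⊗ (9 ⊗ -1))) gives 11.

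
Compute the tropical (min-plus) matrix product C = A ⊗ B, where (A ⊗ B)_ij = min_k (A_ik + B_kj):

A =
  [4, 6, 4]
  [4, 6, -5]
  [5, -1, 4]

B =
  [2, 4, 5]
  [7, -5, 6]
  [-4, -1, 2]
A ⊗ B =
  [0, 1, 6]
  [-9, -6, -3]
  [0, -6, 5]

Apply the min-plus product entry-by-entry:
  C[0][0] = min over k of (A[0][0] + B[0][0] = 4 + 2 = 6, A[0][1] + B[1][0] = 6 + 7 = 13, A[0][2] + B[2][0] = 4 + -4 = 0) = 0 (attained at k = 2)
  C[0][1] = min over k of (A[0][0] + B[0][1] = 4 + 4 = 8, A[0][1] + B[1][1] = 6 + -5 = 1, A[0][2] + B[2][1] = 4 + -1 = 3) = 1 (attained at k = 1)
  C[0][2] = min over k of (A[0][0] + B[0][2] = 4 + 5 = 9, A[0][1] + B[1][2] = 6 + 6 = 12, A[0][2] + B[2][2] = 4 + 2 = 6) = 6 (attained at k = 2)
  C[1][0] = min over k of (A[1][0] + B[0][0] = 4 + 2 = 6, A[1][1] + B[1][0] = 6 + 7 = 13, A[1][2] + B[2][0] = -5 + -4 = -9) = -9 (attained at k = 2)
  C[1][1] = min over k of (A[1][0] + B[0][1] = 4 + 4 = 8, A[1][1] + B[1][1] = 6 + -5 = 1, A[1][2] + B[2][1] = -5 + -1 = -6) = -6 (attained at k = 2)
  C[1][2] = min over k of (A[1][0] + B[0][2] = 4 + 5 = 9, A[1][1] + B[1][2] = 6 + 6 = 12, A[1][2] + B[2][2] = -5 + 2 = -3) = -3 (attained at k = 2)
  C[2][0] = min over k of (A[2][0] + B[0][0] = 5 + 2 = 7, A[2][1] + B[1][0] = -1 + 7 = 6, A[2][2] + B[2][0] = 4 + -4 = 0) = 0 (attained at k = 2)
  C[2][1] = min over k of (A[2][0] + B[0][1] = 5 + 4 = 9, A[2][1] + B[1][1] = -1 + -5 = -6, A[2][2] + B[2][1] = 4 + -1 = 3) = -6 (attained at k = 1)
  C[2][2] = min over k of (A[2][0] + B[0][2] = 5 + 5 = 10, A[2][1] + B[1][2] = -1 + 6 = 5, A[2][2] + B[2][2] = 4 + 2 = 6) = 5 (attained at k = 1)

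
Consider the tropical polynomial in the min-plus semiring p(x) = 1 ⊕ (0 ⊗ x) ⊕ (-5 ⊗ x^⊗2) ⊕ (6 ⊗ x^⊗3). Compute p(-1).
p(-1) = -7

A tropical monomial a ⊗ x^⊗i evaluates to a + i · x. Evaluating each term at x = -1:
  Term 0 contributes 1 + 0 · -1 = 1
  Term 1 contributes 0 + 1 · -1 = -1
  Term 2 contributes -5 + 2 · -1 = -7
  Term 3 contributes 6 + 3 · -1 = 3
p(-1) = ⊕ of these = min[1, -1, -7, 3] = -7.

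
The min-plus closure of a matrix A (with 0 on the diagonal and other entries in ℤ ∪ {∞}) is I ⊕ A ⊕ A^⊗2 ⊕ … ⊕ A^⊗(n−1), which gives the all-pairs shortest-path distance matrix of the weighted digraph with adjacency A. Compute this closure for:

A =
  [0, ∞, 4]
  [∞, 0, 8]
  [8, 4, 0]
Closure =
  [0, 8, 4]
  [16, 0, 8]
  [8, 4, 0]

This is the Floyd-Warshall all-pairs shortest-path computation. For each intermediate vertex k = 0, 1, …, 2, update dist[i][j] ← min(dist[i][j], dist[i][k] + dist[k][j]). The final matrix gives, for each (i, j), the minimum total weight of any directed path from i to j (possibly empty when i = j).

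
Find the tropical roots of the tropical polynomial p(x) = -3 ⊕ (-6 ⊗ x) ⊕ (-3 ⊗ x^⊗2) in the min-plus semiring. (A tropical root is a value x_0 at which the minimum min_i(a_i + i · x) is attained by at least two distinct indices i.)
Roots: {-3, 3}

Each tropical root is a break point of the lower envelope of the lines y = a_i + i · x (there are 3 lines, with slopes 0, 1, ..., 2). Only the lines that attain the minimum somewhere contribute to roots; other lines are dominated. Here the surviving (envelope) indices are i = 2, i = 1, i = 0.
Intersections between consecutive envelope lines give the roots: for adjacent envelope indices i < j the intersection is x = (a_i − a_j) / (j − i). Reading off the sorted break points: {-3, 3}.
Verification: at each break x_0, at least two indices attain the minimum of min_i(a_i + i · x_0).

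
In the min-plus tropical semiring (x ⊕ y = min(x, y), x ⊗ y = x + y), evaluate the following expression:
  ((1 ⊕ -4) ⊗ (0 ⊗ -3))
((1 ⊕ -4) ⊗ (0 ⊗ -3)) = -7

Expand innermost to outermost. Recall ⊕ takes the minimum of its arguments and ⊗ takes their sum. Working out the expression ((1 ⊕ -4) ⊗ (0 ⊗ -3)) gives -7.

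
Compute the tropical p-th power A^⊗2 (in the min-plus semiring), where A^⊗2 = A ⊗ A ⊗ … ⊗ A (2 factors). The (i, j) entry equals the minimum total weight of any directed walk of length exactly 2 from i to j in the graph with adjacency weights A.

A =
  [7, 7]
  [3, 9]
A^⊗2 =
  [10, 14]
  [10, 10]

Each entry (A^⊗2)_ij equals the minimum over all length-2 walks i = v_0 → v_1 → … → v_2 = j of Σ_t A[v_t][v_{t+1}]. For example, for (i, j) = (0, 1) we minimise over 2 possible intermediate vertex sequences; the minimum is 14, attained along the walk 0 → 0 → 1.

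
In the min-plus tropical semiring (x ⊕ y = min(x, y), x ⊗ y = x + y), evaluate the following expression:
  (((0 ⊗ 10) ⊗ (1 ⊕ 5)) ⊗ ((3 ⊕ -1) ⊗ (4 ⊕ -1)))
(((0 ⊗ 10) ⊗ (1 ⊕ 5)) ⊗ ((3 ⊕ -1) ⊗ (4 ⊕ -1))) = 9

Expand innermost to outermost. Recall ⊕ takes the minimum of its arguments and ⊗ takes their sum. Working out the expression (((0 ⊗ 10) ⊗ (1 ⊕ 5)) ⊗ ((3 ⊕ -1) ⊗ (4 ⊕ -1))) gives 9.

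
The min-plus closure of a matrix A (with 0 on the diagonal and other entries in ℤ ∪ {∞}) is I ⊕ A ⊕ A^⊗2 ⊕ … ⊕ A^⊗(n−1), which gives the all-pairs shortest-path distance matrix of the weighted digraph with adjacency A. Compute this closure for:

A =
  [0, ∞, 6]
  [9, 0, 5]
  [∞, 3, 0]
Closure =
  [0, 9, 6]
  [9, 0, 5]
  [12, 3, 0]

This is the Floyd-Warshall all-pairs shortest-path computation. For each intermediate vertex k = 0, 1, …, 2, update dist[i][j] ← min(dist[i][j], dist[i][k] + dist[k][j]). The final matrix gives, for each (i, j), the minimum total weight of any directed path from i to j (possibly empty when i = j).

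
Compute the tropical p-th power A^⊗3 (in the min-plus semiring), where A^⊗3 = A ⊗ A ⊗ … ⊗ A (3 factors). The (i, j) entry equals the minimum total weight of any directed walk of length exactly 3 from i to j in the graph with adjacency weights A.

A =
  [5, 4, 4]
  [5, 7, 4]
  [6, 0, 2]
A^⊗3 =
  [9, 6, 8]
  [9, 6, 8]
  [7, 4, 6]

Each entry (A^⊗3)_ij equals the minimum over all length-3 walks i = v_0 → v_1 → … → v_3 = j of Σ_t A[v_t][v_{t+1}]. For example, for (i, j) = (0, 2) we minimise over 9 possible intermediate vertex sequences; the minimum is 8, attained along the walk 0 → 2 → 1 → 2.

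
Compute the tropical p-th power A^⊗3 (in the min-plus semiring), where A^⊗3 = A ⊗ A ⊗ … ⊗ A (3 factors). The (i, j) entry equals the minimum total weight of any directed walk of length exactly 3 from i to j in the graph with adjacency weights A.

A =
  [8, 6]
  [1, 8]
A^⊗3 =
  [15, 13]
  [8, 15]

Each entry (A^⊗3)_ij equals the minimum over all length-3 walks i = v_0 → v_1 → … → v_3 = j of Σ_t A[v_t][v_{t+1}]. For example, for (i, j) = (0, 1) we minimise over 4 possible intermediate vertex sequences; the minimum is 13, attained along the walk 0 → 1 → 0 → 1.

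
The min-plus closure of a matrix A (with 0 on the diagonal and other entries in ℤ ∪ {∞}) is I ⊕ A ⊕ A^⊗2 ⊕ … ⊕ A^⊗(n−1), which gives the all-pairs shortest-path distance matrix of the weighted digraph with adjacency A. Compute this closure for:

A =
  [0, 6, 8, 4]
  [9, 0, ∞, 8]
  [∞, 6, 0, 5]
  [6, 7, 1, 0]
Closure =
  [0, 6, 5, 4]
  [9, 0, 9, 8]
  [11, 6, 0, 5]
  [6, 7, 1, 0]

This is the Floyd-Warshall all-pairs shortest-path computation. For each intermediate vertex k = 0, 1, …, 3, update dist[i][j] ← min(dist[i][j], dist[i][k] + dist[k][j]). The final matrix gives, for each (i, j), the minimum total weight of any directed path from i to j (possibly empty when i = j).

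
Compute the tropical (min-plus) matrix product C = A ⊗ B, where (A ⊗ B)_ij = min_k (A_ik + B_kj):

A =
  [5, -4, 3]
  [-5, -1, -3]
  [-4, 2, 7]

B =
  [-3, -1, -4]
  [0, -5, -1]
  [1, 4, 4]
A ⊗ B =
  [-4, -9, -5]
  [-8, -6, -9]
  [-7, -5, -8]

Apply the min-plus product entry-by-entry:
  C[0][0] = min over k of (A[0][0] + B[0][0] = 5 + -3 = 2, A[0][1] + B[1][0] = -4 + 0 = -4, A[0][2] + B[2][0] = 3 + 1 = 4) = -4 (attained at k = 1)
  C[0][1] = min over k of (A[0][0] + B[0][1] = 5 + -1 = 4, A[0][1] + B[1][1] = -4 + -5 = -9, A[0][2] + B[2][1] = 3 + 4 = 7) = -9 (attained at k = 1)
  C[0][2] = min over k of (A[0][0] + B[0][2] = 5 + -4 = 1, A[0][1] + B[1][2] = -4 + -1 = -5, A[0][2] + B[2][2] = 3 + 4 = 7) = -5 (attained at k = 1)
  C[1][0] = min over k of (A[1][0] + B[0][0] = -5 + -3 = -8, A[1][1] + B[1][0] = -1 + 0 = -1, A[1][2] + B[2][0] = -3 + 1 = -2) = -8 (attained at k = 0)
  C[1][1] = min over k of (A[1][0] + B[0][1] = -5 + -1 = -6, A[1][1] + B[1][1] = -1 + -5 = -6, A[1][2] + B[2][1] = -3 + 4 = 1) = -6 (attained at k = 0)
  C[1][2] = min over k of (A[1][0] + B[0][2] = -5 + -4 = -9, A[1][1] + B[1][2] = -1 + -1 = -2, A[1][2] + B[2][2] = -3 + 4 = 1) = -9 (attained at k = 0)
  C[2][0] = min over k of (A[2][0] + B[0][0] = -4 + -3 = -7, A[2][1] + B[1][0] = 2 + 0 = 2, A[2][2] + B[2][0] = 7 + 1 = 8) = -7 (attained at k = 0)
  C[2][1] = min over k of (A[2][0] + B[0][1] = -4 + -1 = -5, A[2][1] + B[1][1] = 2 + -5 = -3, A[2][2] + B[2][1] = 7 + 4 = 11) = -5 (attained at k = 0)
  C[2][2] = min over k of (A[2][0] + B[0][2] = -4 + -4 = -8, A[2][1] + B[1][2] = 2 + -1 = 1, A[2][2] + B[2][2] = 7 + 4 = 11) = -8 (attained at k = 0)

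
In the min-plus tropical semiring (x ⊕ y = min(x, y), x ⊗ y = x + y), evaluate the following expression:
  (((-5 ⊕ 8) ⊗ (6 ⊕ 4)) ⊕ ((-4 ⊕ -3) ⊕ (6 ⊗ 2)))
(((-5 ⊕ 8) ⊗ (6 ⊕ 4)) ⊕ ((-4 ⊕ -3) ⊕ (6 ⊗ 2))) = -4

Expand innermost to outermost. Recall ⊕ takes the minimum of its arguments and ⊗ takes their sum. Working out the expression (((-5 ⊕ 8) ⊗ (6 ⊕ 4)) ⊕ ((-4 ⊕ -3) ⊕ (6 ⊗ 2))) gives -4.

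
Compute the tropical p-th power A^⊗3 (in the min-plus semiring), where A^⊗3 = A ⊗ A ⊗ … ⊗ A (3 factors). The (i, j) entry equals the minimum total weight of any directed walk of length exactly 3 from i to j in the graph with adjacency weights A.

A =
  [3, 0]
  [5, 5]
A^⊗3 =
  [8, 5]
  [10, 8]

Each entry (A^⊗3)_ij equals the minimum over all length-3 walks i = v_0 → v_1 → … → v_3 = j of Σ_t A[v_t][v_{t+1}]. For example, for (i, j) = (0, 1) we minimise over 4 possible intermediate vertex sequences; the minimum is 5, attained along the walk 0 → 1 → 0 → 1.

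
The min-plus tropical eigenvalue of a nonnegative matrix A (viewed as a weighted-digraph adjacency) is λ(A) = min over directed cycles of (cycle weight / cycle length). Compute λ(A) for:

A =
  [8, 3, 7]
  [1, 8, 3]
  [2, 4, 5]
λ(A) = 2

Enumerate directed cycles and compute their means (weight / length). Sample:
  cycle 0 → 0: weight = 8, length = 1, mean = 8/1 ≈ 8.000
  cycle 1 → 1: weight = 8, length = 1, mean = 8/1 ≈ 8.000
  cycle 2 → 2: weight = 5, length = 1, mean = 5/1 ≈ 5.000
  cycle 0 → 1 → 0: weight = 4, length = 2, mean = 4/2 ≈ 2.000
  cycle 0 → 2 → 0: weight = 9, length = 2, mean = 9/2 ≈ 4.500
  cycle 1 → 0 → 1: weight = 4, length = 2, mean = 4/2 ≈ 2.000
Minimum mean = 2.000, attained e.g. along the cycle 0 → 1 → 0 with weight 4 and length 2. So λ(A) = 4/2 = 2.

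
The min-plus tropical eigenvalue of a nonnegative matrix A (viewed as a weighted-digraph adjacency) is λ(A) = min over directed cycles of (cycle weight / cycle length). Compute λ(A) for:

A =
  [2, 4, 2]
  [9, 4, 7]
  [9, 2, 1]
λ(A) = 1

Enumerate directed cycles and compute their means (weight / length). Sample:
  cycle 0 → 0: weight = 2, length = 1, mean = 2/1 ≈ 2.000
  cycle 1 → 1: weight = 4, length = 1, mean = 4/1 ≈ 4.000
  cycle 2 → 2: weight = 1, length = 1, mean = 1/1 ≈ 1.000
  cycle 0 → 1 → 0: weight = 13, length = 2, mean = 13/2 ≈ 6.500
  cycle 0 → 2 → 0: weight = 11, length = 2, mean = 11/2 ≈ 5.500
  cycle 1 → 0 → 1: weight = 13, length = 2, mean = 13/2 ≈ 6.500
Minimum mean = 1.000, attained e.g. along the cycle 2 → 2 with weight 1 and length 1. So λ(A) = 1/1 = 1.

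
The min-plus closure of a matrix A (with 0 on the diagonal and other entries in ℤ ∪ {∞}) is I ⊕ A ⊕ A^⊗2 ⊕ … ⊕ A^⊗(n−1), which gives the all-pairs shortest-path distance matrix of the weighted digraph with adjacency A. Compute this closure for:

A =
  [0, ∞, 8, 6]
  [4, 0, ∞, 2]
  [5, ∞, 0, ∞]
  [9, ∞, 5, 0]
Closure =
  [0, ∞, 8, 6]
  [4, 0, 7, 2]
  [5, ∞, 0, 11]
  [9, ∞, 5, 0]

This is the Floyd-Warshall all-pairs shortest-path computation. For each intermediate vertex k = 0, 1, …, 3, update dist[i][j] ← min(dist[i][j], dist[i][k] + dist[k][j]). The final matrix gives, for each (i, j), the minimum total weight of any directed path from i to j (possibly empty when i = j).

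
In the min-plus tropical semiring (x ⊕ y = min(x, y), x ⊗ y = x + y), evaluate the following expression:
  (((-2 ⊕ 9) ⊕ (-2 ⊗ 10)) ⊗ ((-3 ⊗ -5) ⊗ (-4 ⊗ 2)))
(((-2 ⊕ 9) ⊕ (-2 ⊗ 10)) ⊗ ((-3 ⊗ -5) ⊗ (-4 ⊗ 2))) = -12

Expand innermost to outermost. Recall ⊕ takes the minimum of its arguments and ⊗ takes their sum. Working out the expression (((-2 ⊕ 9) ⊕ (-2 ⊗ 10)) ⊗ ((-3 ⊗ -5) ⊗ (-4 ⊗ 2))) gives -12.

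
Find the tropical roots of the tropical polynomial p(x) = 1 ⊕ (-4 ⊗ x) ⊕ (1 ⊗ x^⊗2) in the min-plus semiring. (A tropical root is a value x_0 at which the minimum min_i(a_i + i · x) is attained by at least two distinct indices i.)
Roots: {-5, 5}

Each tropical root is a break point of the lower envelope of the lines y = a_i + i · x (there are 3 lines, with slopes 0, 1, ..., 2). Only the lines that attain the minimum somewhere contribute to roots; other lines are dominated. Here the surviving (envelope) indices are i = 2, i = 1, i = 0.
Intersections between consecutive envelope lines give the roots: for adjacent envelope indices i < j the intersection is x = (a_i − a_j) / (j − i). Reading off the sorted break points: {-5, 5}.
Verification: at each break x_0, at least two indices attain the minimum of min_i(a_i + i · x_0).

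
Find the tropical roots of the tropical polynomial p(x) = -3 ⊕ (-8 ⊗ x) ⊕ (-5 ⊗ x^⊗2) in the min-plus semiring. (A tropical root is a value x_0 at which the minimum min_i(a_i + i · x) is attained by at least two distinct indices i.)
Roots: {-3, 5}

Each tropical root is a break point of the lower envelope of the lines y = a_i + i · x (there are 3 lines, with slopes 0, 1, ..., 2). Only the lines that attain the minimum somewhere contribute to roots; other lines are dominated. Here the surviving (envelope) indices are i = 2, i = 1, i = 0.
Intersections between consecutive envelope lines give the roots: for adjacent envelope indices i < j the intersection is x = (a_i − a_j) / (j − i). Reading off the sorted break points: {-3, 5}.
Verification: at each break x_0, at least two indices attain the minimum of min_i(a_i + i · x_0).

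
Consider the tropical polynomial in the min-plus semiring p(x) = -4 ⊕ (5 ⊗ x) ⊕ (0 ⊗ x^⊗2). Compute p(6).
p(6) = -4

A tropical monomial a ⊗ x^⊗i evaluates to a + i · x. Evaluating each term at x = 6:
  Term 0 contributes -4 + 0 · 6 = -4
  Term 1 contributes 5 + 1 · 6 = 11
  Term 2 contributes 0 + 2 · 6 = 12
p(6) = ⊕ of these = min[-4, 11, 12] = -4.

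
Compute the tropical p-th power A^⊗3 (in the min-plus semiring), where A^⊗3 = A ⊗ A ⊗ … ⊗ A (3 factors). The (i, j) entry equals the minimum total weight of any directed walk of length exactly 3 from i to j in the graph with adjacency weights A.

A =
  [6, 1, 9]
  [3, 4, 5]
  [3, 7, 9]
A^⊗3 =
  [8, 5, 10]
  [7, 8, 9]
  [7, 8, 9]

Each entry (A^⊗3)_ij equals the minimum over all length-3 walks i = v_0 → v_1 → … → v_3 = j of Σ_t A[v_t][v_{t+1}]. For example, for (i, j) = (0, 2) we minimise over 9 possible intermediate vertex sequences; the minimum is 10, attained along the walk 0 → 1 → 1 → 2.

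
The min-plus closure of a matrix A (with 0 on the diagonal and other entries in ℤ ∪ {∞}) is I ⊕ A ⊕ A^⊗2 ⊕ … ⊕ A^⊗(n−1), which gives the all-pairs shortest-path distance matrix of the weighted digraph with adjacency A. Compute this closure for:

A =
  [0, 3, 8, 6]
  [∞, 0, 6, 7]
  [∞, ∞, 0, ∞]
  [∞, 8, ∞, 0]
Closure =
  [0, 3, 8, 6]
  [∞, 0, 6, 7]
  [∞, ∞, 0, ∞]
  [∞, 8, 14, 0]

This is the Floyd-Warshall all-pairs shortest-path computation. For each intermediate vertex k = 0, 1, …, 3, update dist[i][j] ← min(dist[i][j], dist[i][k] + dist[k][j]). The final matrix gives, for each (i, j), the minimum total weight of any directed path from i to j (possibly empty when i = j).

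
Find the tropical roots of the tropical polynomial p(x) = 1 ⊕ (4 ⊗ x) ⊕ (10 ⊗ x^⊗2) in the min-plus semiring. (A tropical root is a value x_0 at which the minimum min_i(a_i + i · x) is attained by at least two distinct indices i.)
Roots: {-6, -3}

Each tropical root is a break point of the lower envelope of the lines y = a_i + i · x (there are 3 lines, with slopes 0, 1, ..., 2). Only the lines that attain the minimum somewhere contribute to roots; other lines are dominated. Here the surviving (envelope) indices are i = 2, i = 1, i = 0.
Intersections between consecutive envelope lines give the roots: for adjacent envelope indices i < j the intersection is x = (a_i − a_j) / (j − i). Reading off the sorted break points: {-6, -3}.
Verification: at each break x_0, at least two indices attain the minimum of min_i(a_i + i · x_0).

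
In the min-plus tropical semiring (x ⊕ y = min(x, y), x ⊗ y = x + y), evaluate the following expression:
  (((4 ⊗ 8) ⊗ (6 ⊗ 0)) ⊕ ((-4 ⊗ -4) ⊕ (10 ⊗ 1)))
(((4 ⊗ 8) ⊗ (6 ⊗ 0)) ⊕ ((-4 ⊗ -4) ⊕ (10 ⊗ 1))) = -8

Expand innermost to outermost. Recall ⊕ takes the minimum of its arguments and ⊗ takes their sum. Working out the expression (((4 ⊗ 8) ⊗ (6 ⊗ 0)) ⊕ ((-4 ⊗ -4) ⊕ (10 ⊗ 1))) gives -8.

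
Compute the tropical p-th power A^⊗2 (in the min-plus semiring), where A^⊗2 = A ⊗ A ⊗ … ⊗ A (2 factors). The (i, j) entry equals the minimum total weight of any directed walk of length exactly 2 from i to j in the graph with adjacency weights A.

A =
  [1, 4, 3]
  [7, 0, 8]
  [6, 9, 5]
A^⊗2 =
  [2, 4, 4]
  [7, 0, 8]
  [7, 9, 9]

Each entry (A^⊗2)_ij equals the minimum over all length-2 walks i = v_0 → v_1 → … → v_2 = j of Σ_t A[v_t][v_{t+1}]. For example, for (i, j) = (0, 2) we minimise over 3 possible intermediate vertex sequences; the minimum is 4, attained along the walk 0 → 0 → 2.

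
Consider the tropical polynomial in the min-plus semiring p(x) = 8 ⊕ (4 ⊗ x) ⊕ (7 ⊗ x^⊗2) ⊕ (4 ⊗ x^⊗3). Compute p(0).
p(0) = 4

A tropical monomial a ⊗ x^⊗i evaluates to a + i · x. Evaluating each term at x = 0:
  Term 0 contributes 8 + 0 · 0 = 8
  Term 1 contributes 4 + 1 · 0 = 4
  Term 2 contributes 7 + 2 · 0 = 7
  Term 3 contributes 4 + 3 · 0 = 4
p(0) = ⊕ of these = min[8, 4, 7, 4] = 4.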